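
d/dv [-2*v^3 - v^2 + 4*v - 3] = -6*v^2 - 2*v + 4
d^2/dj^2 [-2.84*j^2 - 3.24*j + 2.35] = -5.68000000000000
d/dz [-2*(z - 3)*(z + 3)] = -4*z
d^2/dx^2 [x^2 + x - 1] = 2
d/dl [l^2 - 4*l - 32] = 2*l - 4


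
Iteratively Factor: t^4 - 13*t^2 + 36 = (t - 2)*(t^3 + 2*t^2 - 9*t - 18) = (t - 2)*(t + 3)*(t^2 - t - 6) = (t - 2)*(t + 2)*(t + 3)*(t - 3)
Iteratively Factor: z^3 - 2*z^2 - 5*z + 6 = (z - 3)*(z^2 + z - 2) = (z - 3)*(z + 2)*(z - 1)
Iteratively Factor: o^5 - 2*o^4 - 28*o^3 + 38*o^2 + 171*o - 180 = (o - 1)*(o^4 - o^3 - 29*o^2 + 9*o + 180) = (o - 1)*(o + 3)*(o^3 - 4*o^2 - 17*o + 60) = (o - 5)*(o - 1)*(o + 3)*(o^2 + o - 12) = (o - 5)*(o - 3)*(o - 1)*(o + 3)*(o + 4)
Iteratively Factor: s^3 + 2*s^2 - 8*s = (s - 2)*(s^2 + 4*s) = s*(s - 2)*(s + 4)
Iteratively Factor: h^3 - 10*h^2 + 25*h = (h)*(h^2 - 10*h + 25) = h*(h - 5)*(h - 5)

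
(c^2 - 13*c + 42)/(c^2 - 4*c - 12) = (c - 7)/(c + 2)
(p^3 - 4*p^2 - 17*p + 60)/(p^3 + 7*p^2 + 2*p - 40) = (p^2 - 8*p + 15)/(p^2 + 3*p - 10)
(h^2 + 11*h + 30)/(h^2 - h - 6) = (h^2 + 11*h + 30)/(h^2 - h - 6)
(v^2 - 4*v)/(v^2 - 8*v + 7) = v*(v - 4)/(v^2 - 8*v + 7)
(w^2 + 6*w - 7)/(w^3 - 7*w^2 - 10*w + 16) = (w + 7)/(w^2 - 6*w - 16)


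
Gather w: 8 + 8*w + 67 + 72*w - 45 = 80*w + 30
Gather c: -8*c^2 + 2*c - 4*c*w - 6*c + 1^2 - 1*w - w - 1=-8*c^2 + c*(-4*w - 4) - 2*w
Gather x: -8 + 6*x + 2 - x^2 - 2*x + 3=-x^2 + 4*x - 3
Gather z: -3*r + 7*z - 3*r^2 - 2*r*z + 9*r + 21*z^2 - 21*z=-3*r^2 + 6*r + 21*z^2 + z*(-2*r - 14)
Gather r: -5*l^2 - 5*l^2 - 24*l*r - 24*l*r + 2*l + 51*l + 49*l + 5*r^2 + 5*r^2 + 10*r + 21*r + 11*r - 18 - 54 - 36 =-10*l^2 + 102*l + 10*r^2 + r*(42 - 48*l) - 108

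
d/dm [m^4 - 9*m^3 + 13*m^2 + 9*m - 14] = 4*m^3 - 27*m^2 + 26*m + 9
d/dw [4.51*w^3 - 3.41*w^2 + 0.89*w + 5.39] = 13.53*w^2 - 6.82*w + 0.89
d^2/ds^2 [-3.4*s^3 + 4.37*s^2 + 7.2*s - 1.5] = 8.74 - 20.4*s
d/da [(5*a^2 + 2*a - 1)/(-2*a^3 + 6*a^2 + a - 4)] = (10*a^4 + 8*a^3 - 13*a^2 - 28*a - 7)/(4*a^6 - 24*a^5 + 32*a^4 + 28*a^3 - 47*a^2 - 8*a + 16)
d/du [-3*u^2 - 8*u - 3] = -6*u - 8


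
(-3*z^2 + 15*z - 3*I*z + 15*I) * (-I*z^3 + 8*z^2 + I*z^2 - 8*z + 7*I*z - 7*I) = 3*I*z^5 - 27*z^4 - 18*I*z^4 + 162*z^3 - 30*I*z^3 - 114*z^2 + 270*I*z^2 - 126*z - 225*I*z + 105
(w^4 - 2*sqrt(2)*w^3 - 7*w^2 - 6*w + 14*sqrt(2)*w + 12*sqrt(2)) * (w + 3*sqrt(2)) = w^5 + sqrt(2)*w^4 - 19*w^3 - 7*sqrt(2)*w^2 - 6*w^2 - 6*sqrt(2)*w + 84*w + 72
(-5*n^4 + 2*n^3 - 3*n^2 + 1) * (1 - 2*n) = 10*n^5 - 9*n^4 + 8*n^3 - 3*n^2 - 2*n + 1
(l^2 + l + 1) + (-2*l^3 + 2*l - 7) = -2*l^3 + l^2 + 3*l - 6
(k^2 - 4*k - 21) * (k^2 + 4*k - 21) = k^4 - 58*k^2 + 441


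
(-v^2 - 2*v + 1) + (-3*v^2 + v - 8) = -4*v^2 - v - 7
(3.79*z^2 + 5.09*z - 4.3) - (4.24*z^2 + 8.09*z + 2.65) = -0.45*z^2 - 3.0*z - 6.95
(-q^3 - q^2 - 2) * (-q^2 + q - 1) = q^5 + 3*q^2 - 2*q + 2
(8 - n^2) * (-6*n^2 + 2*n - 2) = 6*n^4 - 2*n^3 - 46*n^2 + 16*n - 16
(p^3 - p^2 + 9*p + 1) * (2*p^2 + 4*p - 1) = 2*p^5 + 2*p^4 + 13*p^3 + 39*p^2 - 5*p - 1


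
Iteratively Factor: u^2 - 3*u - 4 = (u + 1)*(u - 4)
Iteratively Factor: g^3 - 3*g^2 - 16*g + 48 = (g - 4)*(g^2 + g - 12) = (g - 4)*(g - 3)*(g + 4)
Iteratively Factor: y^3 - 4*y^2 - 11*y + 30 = (y + 3)*(y^2 - 7*y + 10) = (y - 5)*(y + 3)*(y - 2)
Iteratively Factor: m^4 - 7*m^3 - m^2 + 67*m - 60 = (m - 4)*(m^3 - 3*m^2 - 13*m + 15) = (m - 4)*(m - 1)*(m^2 - 2*m - 15) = (m - 5)*(m - 4)*(m - 1)*(m + 3)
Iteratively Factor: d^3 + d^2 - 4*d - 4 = (d + 1)*(d^2 - 4) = (d - 2)*(d + 1)*(d + 2)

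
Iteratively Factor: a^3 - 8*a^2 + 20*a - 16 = (a - 2)*(a^2 - 6*a + 8) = (a - 4)*(a - 2)*(a - 2)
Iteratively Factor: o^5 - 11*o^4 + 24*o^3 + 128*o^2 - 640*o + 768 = (o - 3)*(o^4 - 8*o^3 + 128*o - 256) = (o - 4)*(o - 3)*(o^3 - 4*o^2 - 16*o + 64) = (o - 4)^2*(o - 3)*(o^2 - 16) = (o - 4)^2*(o - 3)*(o + 4)*(o - 4)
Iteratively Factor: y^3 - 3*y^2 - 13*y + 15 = (y - 1)*(y^2 - 2*y - 15) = (y - 1)*(y + 3)*(y - 5)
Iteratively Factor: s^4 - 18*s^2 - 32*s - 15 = (s - 5)*(s^3 + 5*s^2 + 7*s + 3) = (s - 5)*(s + 3)*(s^2 + 2*s + 1) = (s - 5)*(s + 1)*(s + 3)*(s + 1)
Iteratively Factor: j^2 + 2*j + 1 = (j + 1)*(j + 1)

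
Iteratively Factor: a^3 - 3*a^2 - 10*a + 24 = (a + 3)*(a^2 - 6*a + 8) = (a - 2)*(a + 3)*(a - 4)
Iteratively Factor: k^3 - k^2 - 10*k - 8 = (k + 1)*(k^2 - 2*k - 8) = (k + 1)*(k + 2)*(k - 4)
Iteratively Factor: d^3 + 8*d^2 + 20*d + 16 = (d + 2)*(d^2 + 6*d + 8) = (d + 2)*(d + 4)*(d + 2)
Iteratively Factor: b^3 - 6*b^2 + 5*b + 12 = (b - 3)*(b^2 - 3*b - 4) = (b - 4)*(b - 3)*(b + 1)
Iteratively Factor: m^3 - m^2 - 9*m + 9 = (m - 3)*(m^2 + 2*m - 3) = (m - 3)*(m + 3)*(m - 1)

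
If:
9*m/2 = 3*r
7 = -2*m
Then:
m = -7/2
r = -21/4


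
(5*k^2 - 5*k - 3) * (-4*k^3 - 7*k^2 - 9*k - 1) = -20*k^5 - 15*k^4 + 2*k^3 + 61*k^2 + 32*k + 3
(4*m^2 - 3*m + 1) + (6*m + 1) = 4*m^2 + 3*m + 2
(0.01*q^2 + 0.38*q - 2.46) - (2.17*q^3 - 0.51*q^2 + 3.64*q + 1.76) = -2.17*q^3 + 0.52*q^2 - 3.26*q - 4.22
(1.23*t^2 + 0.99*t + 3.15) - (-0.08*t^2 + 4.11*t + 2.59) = 1.31*t^2 - 3.12*t + 0.56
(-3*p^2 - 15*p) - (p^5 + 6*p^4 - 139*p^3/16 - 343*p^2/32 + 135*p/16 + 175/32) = -p^5 - 6*p^4 + 139*p^3/16 + 247*p^2/32 - 375*p/16 - 175/32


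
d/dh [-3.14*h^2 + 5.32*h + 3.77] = 5.32 - 6.28*h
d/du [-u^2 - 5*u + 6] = -2*u - 5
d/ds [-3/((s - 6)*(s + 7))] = 3*(2*s + 1)/((s - 6)^2*(s + 7)^2)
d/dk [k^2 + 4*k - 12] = 2*k + 4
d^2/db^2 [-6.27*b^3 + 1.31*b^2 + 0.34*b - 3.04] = 2.62 - 37.62*b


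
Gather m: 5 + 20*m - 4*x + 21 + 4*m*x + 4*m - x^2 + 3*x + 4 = m*(4*x + 24) - x^2 - x + 30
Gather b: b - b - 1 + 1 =0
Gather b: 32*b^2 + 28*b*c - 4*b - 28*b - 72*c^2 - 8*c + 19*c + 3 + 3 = 32*b^2 + b*(28*c - 32) - 72*c^2 + 11*c + 6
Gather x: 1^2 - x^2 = 1 - x^2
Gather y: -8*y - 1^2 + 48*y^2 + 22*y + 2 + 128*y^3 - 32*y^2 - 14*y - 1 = 128*y^3 + 16*y^2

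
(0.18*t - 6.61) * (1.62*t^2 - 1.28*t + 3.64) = 0.2916*t^3 - 10.9386*t^2 + 9.116*t - 24.0604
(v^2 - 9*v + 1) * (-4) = -4*v^2 + 36*v - 4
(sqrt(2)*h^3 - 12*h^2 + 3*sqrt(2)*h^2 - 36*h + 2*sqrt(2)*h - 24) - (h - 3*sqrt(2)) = sqrt(2)*h^3 - 12*h^2 + 3*sqrt(2)*h^2 - 37*h + 2*sqrt(2)*h - 24 + 3*sqrt(2)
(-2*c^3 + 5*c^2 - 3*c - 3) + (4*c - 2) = -2*c^3 + 5*c^2 + c - 5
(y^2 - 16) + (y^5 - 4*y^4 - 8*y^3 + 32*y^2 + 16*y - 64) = y^5 - 4*y^4 - 8*y^3 + 33*y^2 + 16*y - 80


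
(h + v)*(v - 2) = h*v - 2*h + v^2 - 2*v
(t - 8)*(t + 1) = t^2 - 7*t - 8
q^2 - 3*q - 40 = (q - 8)*(q + 5)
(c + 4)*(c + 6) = c^2 + 10*c + 24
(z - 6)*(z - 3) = z^2 - 9*z + 18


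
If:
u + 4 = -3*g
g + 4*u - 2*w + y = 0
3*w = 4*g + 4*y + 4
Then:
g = -5*y/41 - 56/41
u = 15*y/41 + 4/41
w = 48*y/41 - 20/41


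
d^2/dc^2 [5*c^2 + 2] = 10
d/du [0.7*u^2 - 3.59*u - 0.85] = 1.4*u - 3.59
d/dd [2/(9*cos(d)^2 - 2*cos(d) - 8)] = 4*(9*cos(d) - 1)*sin(d)/(-9*cos(d)^2 + 2*cos(d) + 8)^2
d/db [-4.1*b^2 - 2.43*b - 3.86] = -8.2*b - 2.43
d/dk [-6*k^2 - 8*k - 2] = -12*k - 8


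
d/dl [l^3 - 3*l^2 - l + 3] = 3*l^2 - 6*l - 1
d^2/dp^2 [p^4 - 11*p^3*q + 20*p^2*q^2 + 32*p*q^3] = 12*p^2 - 66*p*q + 40*q^2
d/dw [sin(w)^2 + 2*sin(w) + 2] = 2*(sin(w) + 1)*cos(w)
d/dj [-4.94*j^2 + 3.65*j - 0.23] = 3.65 - 9.88*j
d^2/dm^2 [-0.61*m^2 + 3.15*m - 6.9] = -1.22000000000000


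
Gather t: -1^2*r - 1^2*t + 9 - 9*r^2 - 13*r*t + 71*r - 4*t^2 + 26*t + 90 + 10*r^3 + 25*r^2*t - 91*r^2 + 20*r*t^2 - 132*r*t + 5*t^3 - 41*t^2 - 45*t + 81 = 10*r^3 - 100*r^2 + 70*r + 5*t^3 + t^2*(20*r - 45) + t*(25*r^2 - 145*r - 20) + 180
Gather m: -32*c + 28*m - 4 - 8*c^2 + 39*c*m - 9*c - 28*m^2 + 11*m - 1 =-8*c^2 - 41*c - 28*m^2 + m*(39*c + 39) - 5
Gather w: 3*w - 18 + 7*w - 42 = 10*w - 60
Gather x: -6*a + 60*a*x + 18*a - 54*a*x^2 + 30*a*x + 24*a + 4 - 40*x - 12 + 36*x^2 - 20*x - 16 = 36*a + x^2*(36 - 54*a) + x*(90*a - 60) - 24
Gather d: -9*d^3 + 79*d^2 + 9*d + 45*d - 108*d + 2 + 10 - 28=-9*d^3 + 79*d^2 - 54*d - 16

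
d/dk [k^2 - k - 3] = 2*k - 1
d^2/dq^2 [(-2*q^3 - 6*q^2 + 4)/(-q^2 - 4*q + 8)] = 24*(2*q^3 - 5*q^2 + 28*q + 24)/(q^6 + 12*q^5 + 24*q^4 - 128*q^3 - 192*q^2 + 768*q - 512)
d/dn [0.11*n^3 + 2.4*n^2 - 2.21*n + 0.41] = 0.33*n^2 + 4.8*n - 2.21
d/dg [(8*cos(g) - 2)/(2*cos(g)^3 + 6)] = (8*cos(g)^3 - 3*cos(g)^2 - 12)*sin(g)/(cos(g)^6 + 6*cos(g)^3 + 9)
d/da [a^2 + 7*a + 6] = 2*a + 7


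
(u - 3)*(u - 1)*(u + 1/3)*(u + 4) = u^4 + u^3/3 - 13*u^2 + 23*u/3 + 4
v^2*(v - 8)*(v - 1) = v^4 - 9*v^3 + 8*v^2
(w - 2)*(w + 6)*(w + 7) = w^3 + 11*w^2 + 16*w - 84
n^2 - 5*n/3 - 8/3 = (n - 8/3)*(n + 1)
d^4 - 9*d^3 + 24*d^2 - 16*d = d*(d - 4)^2*(d - 1)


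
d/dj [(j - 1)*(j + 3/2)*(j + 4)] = 3*j^2 + 9*j + 1/2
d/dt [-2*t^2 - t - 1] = -4*t - 1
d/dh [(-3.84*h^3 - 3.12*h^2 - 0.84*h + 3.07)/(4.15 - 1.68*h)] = (12.9024*h^3 - 42.5664*h^2 - 25.896*h + 1.6716)/(2.8224*h^2 - 13.944*h + 17.2225)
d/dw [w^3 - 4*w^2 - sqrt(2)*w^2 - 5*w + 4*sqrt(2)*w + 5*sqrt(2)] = 3*w^2 - 8*w - 2*sqrt(2)*w - 5 + 4*sqrt(2)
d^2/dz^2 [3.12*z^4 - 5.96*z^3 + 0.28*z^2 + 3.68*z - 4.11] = 37.44*z^2 - 35.76*z + 0.56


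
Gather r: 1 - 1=0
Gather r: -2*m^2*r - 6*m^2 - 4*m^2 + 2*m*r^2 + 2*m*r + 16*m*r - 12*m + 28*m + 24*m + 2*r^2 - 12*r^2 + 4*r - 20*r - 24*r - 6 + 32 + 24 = -10*m^2 + 40*m + r^2*(2*m - 10) + r*(-2*m^2 + 18*m - 40) + 50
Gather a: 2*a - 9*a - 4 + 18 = 14 - 7*a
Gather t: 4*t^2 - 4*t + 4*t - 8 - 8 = 4*t^2 - 16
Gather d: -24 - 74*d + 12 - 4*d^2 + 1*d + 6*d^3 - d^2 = 6*d^3 - 5*d^2 - 73*d - 12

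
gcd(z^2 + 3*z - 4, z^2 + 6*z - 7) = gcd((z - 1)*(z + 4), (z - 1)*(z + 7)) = z - 1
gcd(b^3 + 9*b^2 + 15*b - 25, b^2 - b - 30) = b + 5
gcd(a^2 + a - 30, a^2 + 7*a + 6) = a + 6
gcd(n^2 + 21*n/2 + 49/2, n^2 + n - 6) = 1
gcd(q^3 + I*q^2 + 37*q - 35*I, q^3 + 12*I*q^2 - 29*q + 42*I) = q^2 + 6*I*q + 7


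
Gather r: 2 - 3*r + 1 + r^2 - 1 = r^2 - 3*r + 2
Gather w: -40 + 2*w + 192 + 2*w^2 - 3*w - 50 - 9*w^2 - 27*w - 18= -7*w^2 - 28*w + 84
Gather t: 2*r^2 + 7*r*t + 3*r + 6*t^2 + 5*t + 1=2*r^2 + 3*r + 6*t^2 + t*(7*r + 5) + 1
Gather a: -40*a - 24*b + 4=-40*a - 24*b + 4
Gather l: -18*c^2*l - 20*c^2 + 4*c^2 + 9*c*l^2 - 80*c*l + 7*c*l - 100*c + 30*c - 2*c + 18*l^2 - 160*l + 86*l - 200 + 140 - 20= -16*c^2 - 72*c + l^2*(9*c + 18) + l*(-18*c^2 - 73*c - 74) - 80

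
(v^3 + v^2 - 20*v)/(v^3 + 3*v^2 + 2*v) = (v^2 + v - 20)/(v^2 + 3*v + 2)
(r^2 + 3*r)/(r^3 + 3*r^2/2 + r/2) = 2*(r + 3)/(2*r^2 + 3*r + 1)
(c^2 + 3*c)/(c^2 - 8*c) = (c + 3)/(c - 8)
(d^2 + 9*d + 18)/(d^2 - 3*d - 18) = (d + 6)/(d - 6)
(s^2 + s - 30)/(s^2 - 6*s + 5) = (s + 6)/(s - 1)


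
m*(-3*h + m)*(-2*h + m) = 6*h^2*m - 5*h*m^2 + m^3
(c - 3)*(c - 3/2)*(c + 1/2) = c^3 - 4*c^2 + 9*c/4 + 9/4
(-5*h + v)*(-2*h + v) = 10*h^2 - 7*h*v + v^2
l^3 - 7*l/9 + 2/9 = (l - 2/3)*(l - 1/3)*(l + 1)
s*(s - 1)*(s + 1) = s^3 - s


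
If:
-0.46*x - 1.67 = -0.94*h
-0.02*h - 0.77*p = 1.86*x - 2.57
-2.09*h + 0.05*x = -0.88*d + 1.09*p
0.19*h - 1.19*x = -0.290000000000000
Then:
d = 7.21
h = 2.06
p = 1.90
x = 0.57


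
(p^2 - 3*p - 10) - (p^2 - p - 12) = 2 - 2*p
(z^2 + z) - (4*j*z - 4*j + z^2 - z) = -4*j*z + 4*j + 2*z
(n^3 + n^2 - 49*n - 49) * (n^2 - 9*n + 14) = n^5 - 8*n^4 - 44*n^3 + 406*n^2 - 245*n - 686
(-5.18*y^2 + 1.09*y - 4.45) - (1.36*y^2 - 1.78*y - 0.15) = -6.54*y^2 + 2.87*y - 4.3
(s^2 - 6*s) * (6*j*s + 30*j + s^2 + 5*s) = 6*j*s^3 - 6*j*s^2 - 180*j*s + s^4 - s^3 - 30*s^2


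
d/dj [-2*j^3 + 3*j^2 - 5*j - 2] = -6*j^2 + 6*j - 5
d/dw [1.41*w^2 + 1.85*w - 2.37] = 2.82*w + 1.85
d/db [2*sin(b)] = 2*cos(b)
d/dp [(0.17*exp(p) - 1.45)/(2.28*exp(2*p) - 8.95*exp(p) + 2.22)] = (-0.3876*exp(2*p) + 6.612*exp(p) - 12.6001)*exp(p)/(5.1984*exp(4*p) - 40.812*exp(3*p) + 90.2257*exp(2*p) - 39.738*exp(p) + 4.9284)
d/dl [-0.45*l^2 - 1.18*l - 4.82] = -0.9*l - 1.18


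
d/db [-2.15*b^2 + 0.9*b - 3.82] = 0.9 - 4.3*b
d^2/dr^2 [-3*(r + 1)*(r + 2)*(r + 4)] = -18*r - 42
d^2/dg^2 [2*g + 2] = 0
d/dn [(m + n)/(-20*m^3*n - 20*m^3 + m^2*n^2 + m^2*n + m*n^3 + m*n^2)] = (-20*m^2*n - 20*m^2 + m*n^2 + m*n + n^3 + n^2 - (m + n)*(-20*m^2 + 2*m*n + m + 3*n^2 + 2*n))/(m*(-20*m^2*n - 20*m^2 + m*n^2 + m*n + n^3 + n^2)^2)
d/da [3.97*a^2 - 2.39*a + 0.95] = 7.94*a - 2.39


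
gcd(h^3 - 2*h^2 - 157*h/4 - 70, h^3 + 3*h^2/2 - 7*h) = h + 7/2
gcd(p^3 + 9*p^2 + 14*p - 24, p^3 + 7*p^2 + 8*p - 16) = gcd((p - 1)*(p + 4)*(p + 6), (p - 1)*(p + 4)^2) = p^2 + 3*p - 4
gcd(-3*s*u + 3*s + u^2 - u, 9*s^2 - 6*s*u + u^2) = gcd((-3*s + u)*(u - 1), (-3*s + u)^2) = 3*s - u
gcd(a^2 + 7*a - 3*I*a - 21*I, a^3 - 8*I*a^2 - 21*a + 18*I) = a - 3*I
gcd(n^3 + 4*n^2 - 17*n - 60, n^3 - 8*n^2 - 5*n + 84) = n^2 - n - 12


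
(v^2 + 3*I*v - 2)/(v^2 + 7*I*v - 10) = (v + I)/(v + 5*I)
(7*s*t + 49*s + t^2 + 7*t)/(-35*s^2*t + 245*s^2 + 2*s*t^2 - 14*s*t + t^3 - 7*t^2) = (-t - 7)/(5*s*t - 35*s - t^2 + 7*t)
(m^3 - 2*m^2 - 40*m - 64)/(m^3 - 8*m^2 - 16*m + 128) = (m + 2)/(m - 4)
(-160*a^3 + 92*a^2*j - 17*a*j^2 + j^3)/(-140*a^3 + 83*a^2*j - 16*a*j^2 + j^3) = (8*a - j)/(7*a - j)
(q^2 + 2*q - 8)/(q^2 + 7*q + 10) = (q^2 + 2*q - 8)/(q^2 + 7*q + 10)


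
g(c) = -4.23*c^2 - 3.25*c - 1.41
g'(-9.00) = 72.89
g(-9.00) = -314.79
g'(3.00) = -28.63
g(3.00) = -49.23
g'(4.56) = -41.83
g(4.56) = -104.19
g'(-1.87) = 12.57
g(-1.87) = -10.12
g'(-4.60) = 35.67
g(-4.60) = -75.97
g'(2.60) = -25.25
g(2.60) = -38.45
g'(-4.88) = 38.03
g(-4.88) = -86.28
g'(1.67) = -17.38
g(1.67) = -18.63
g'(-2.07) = 14.26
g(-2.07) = -12.81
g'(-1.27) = 7.49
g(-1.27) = -4.11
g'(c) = -8.46*c - 3.25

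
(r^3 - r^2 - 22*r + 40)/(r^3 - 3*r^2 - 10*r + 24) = (r + 5)/(r + 3)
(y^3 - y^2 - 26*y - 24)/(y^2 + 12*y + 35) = (y^3 - y^2 - 26*y - 24)/(y^2 + 12*y + 35)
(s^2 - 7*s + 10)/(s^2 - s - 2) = (s - 5)/(s + 1)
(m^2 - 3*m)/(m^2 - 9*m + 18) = m/(m - 6)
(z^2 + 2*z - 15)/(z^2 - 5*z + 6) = (z + 5)/(z - 2)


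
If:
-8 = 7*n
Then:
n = -8/7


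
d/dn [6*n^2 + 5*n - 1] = 12*n + 5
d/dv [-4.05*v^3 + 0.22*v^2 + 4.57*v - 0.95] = -12.15*v^2 + 0.44*v + 4.57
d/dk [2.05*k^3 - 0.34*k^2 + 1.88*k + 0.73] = 6.15*k^2 - 0.68*k + 1.88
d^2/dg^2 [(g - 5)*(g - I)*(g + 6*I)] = 6*g - 10 + 10*I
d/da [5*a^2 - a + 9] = 10*a - 1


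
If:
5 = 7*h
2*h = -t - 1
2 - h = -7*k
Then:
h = 5/7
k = -9/49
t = -17/7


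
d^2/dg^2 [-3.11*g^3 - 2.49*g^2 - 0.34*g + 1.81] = -18.66*g - 4.98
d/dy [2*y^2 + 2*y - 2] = 4*y + 2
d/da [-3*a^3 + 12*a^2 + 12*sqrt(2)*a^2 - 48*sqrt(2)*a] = -9*a^2 + 24*a + 24*sqrt(2)*a - 48*sqrt(2)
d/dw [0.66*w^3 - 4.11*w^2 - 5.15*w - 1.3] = 1.98*w^2 - 8.22*w - 5.15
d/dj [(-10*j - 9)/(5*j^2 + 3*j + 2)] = (50*j^2 + 90*j + 7)/(25*j^4 + 30*j^3 + 29*j^2 + 12*j + 4)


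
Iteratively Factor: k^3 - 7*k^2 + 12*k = (k - 3)*(k^2 - 4*k) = k*(k - 3)*(k - 4)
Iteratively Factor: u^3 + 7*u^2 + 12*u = (u)*(u^2 + 7*u + 12) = u*(u + 3)*(u + 4)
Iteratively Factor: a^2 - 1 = (a + 1)*(a - 1)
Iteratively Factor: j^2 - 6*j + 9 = (j - 3)*(j - 3)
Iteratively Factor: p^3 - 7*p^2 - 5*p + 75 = (p - 5)*(p^2 - 2*p - 15) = (p - 5)^2*(p + 3)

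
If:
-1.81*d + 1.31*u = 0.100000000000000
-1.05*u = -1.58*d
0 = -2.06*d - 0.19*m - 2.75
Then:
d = 0.62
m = -21.20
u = 0.93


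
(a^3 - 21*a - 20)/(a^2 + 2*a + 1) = (a^2 - a - 20)/(a + 1)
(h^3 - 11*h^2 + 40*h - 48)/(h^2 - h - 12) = (h^2 - 7*h + 12)/(h + 3)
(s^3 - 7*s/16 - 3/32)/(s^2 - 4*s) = (32*s^3 - 14*s - 3)/(32*s*(s - 4))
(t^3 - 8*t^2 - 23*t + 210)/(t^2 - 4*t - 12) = (t^2 - 2*t - 35)/(t + 2)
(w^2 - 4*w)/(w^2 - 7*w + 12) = w/(w - 3)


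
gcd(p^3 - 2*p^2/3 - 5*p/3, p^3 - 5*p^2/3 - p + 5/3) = p^2 - 2*p/3 - 5/3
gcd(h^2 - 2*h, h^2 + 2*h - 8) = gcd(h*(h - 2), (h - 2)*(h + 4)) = h - 2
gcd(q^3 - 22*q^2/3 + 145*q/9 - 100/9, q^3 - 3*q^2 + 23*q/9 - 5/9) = q - 5/3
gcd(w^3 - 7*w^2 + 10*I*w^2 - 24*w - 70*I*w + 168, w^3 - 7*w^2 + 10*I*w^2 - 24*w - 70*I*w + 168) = w^3 + w^2*(-7 + 10*I) + w*(-24 - 70*I) + 168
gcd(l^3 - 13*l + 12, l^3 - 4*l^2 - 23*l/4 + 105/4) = l - 3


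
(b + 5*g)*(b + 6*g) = b^2 + 11*b*g + 30*g^2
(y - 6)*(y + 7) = y^2 + y - 42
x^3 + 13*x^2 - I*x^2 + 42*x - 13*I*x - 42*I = (x + 6)*(x + 7)*(x - I)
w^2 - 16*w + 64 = (w - 8)^2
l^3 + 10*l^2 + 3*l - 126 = (l - 3)*(l + 6)*(l + 7)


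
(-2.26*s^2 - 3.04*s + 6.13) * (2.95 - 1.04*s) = 2.3504*s^3 - 3.5054*s^2 - 15.3432*s + 18.0835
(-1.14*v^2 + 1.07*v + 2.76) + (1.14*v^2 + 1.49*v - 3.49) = 2.56*v - 0.73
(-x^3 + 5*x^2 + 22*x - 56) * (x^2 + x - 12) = -x^5 + 4*x^4 + 39*x^3 - 94*x^2 - 320*x + 672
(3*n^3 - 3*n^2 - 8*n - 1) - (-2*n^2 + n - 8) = 3*n^3 - n^2 - 9*n + 7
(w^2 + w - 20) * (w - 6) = w^3 - 5*w^2 - 26*w + 120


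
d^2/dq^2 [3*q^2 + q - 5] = 6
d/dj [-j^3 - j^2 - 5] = j*(-3*j - 2)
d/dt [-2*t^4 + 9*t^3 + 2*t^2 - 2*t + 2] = -8*t^3 + 27*t^2 + 4*t - 2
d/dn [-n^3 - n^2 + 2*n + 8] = -3*n^2 - 2*n + 2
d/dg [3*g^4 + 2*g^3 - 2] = g^2*(12*g + 6)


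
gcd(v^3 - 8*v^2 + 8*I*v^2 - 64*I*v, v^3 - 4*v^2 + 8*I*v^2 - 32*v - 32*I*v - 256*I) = v^2 + v*(-8 + 8*I) - 64*I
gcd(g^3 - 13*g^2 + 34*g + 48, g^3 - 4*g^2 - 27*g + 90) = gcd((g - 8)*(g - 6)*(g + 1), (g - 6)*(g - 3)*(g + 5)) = g - 6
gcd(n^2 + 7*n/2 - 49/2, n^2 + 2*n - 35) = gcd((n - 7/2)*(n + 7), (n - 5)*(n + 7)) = n + 7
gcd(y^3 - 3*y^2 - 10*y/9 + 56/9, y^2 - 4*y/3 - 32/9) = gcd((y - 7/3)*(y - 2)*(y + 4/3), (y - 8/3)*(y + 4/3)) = y + 4/3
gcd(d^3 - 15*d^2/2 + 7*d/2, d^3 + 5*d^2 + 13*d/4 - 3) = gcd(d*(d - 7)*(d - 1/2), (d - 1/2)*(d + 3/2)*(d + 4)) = d - 1/2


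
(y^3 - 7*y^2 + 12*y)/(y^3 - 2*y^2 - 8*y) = (y - 3)/(y + 2)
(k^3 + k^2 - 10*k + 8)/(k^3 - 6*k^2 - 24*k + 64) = (k - 1)/(k - 8)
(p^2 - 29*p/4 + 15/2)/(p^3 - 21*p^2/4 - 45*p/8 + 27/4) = 2*(4*p - 5)/(8*p^2 + 6*p - 9)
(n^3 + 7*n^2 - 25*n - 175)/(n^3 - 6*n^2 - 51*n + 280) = (n + 5)/(n - 8)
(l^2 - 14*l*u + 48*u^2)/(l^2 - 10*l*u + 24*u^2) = (-l + 8*u)/(-l + 4*u)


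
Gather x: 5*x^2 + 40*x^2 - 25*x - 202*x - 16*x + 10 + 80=45*x^2 - 243*x + 90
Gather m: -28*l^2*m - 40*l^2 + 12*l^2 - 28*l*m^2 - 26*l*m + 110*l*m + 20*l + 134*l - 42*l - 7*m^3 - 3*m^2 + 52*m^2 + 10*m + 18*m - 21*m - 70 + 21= -28*l^2 + 112*l - 7*m^3 + m^2*(49 - 28*l) + m*(-28*l^2 + 84*l + 7) - 49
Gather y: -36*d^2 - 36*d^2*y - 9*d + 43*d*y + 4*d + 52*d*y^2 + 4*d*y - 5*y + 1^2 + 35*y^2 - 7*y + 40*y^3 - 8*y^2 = -36*d^2 - 5*d + 40*y^3 + y^2*(52*d + 27) + y*(-36*d^2 + 47*d - 12) + 1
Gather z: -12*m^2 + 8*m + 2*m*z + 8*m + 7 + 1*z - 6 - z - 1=-12*m^2 + 2*m*z + 16*m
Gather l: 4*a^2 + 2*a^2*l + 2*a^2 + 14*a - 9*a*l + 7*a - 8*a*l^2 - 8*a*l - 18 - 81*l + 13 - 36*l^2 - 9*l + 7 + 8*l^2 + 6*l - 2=6*a^2 + 21*a + l^2*(-8*a - 28) + l*(2*a^2 - 17*a - 84)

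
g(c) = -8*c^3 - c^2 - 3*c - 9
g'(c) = -24*c^2 - 2*c - 3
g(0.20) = -9.70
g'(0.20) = -4.36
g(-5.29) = 1163.17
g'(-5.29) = -664.04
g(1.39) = -36.59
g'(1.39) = -52.15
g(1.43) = -38.73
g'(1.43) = -54.94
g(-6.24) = 1914.55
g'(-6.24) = -925.02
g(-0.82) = -2.80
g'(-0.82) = -17.50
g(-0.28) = -8.06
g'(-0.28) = -4.32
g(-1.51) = 20.79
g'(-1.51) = -54.70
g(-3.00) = 207.00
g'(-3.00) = -213.00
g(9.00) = -5949.00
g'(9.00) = -1965.00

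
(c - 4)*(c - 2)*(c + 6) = c^3 - 28*c + 48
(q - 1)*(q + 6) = q^2 + 5*q - 6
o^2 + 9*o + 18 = (o + 3)*(o + 6)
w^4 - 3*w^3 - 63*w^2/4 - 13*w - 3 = (w - 6)*(w + 1/2)^2*(w + 2)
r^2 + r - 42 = (r - 6)*(r + 7)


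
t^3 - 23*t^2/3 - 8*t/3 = t*(t - 8)*(t + 1/3)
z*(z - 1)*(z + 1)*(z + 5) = z^4 + 5*z^3 - z^2 - 5*z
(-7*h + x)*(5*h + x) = -35*h^2 - 2*h*x + x^2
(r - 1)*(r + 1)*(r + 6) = r^3 + 6*r^2 - r - 6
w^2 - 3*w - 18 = (w - 6)*(w + 3)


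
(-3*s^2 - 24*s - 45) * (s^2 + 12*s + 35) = -3*s^4 - 60*s^3 - 438*s^2 - 1380*s - 1575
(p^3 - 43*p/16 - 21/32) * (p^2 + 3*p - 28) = p^5 + 3*p^4 - 491*p^3/16 - 279*p^2/32 + 2345*p/32 + 147/8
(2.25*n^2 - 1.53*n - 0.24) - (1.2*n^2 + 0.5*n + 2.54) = 1.05*n^2 - 2.03*n - 2.78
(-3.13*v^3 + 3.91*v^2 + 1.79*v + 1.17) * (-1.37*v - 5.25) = 4.2881*v^4 + 11.0758*v^3 - 22.9798*v^2 - 11.0004*v - 6.1425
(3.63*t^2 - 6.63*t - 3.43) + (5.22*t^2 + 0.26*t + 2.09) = 8.85*t^2 - 6.37*t - 1.34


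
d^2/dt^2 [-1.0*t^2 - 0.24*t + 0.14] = -2.00000000000000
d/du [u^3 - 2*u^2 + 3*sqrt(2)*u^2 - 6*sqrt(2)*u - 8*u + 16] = 3*u^2 - 4*u + 6*sqrt(2)*u - 6*sqrt(2) - 8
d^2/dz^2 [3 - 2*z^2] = -4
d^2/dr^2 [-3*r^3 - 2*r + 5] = -18*r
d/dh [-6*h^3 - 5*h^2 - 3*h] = -18*h^2 - 10*h - 3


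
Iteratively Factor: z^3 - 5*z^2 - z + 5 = (z - 5)*(z^2 - 1) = (z - 5)*(z + 1)*(z - 1)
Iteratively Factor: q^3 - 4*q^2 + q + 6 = (q - 3)*(q^2 - q - 2) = (q - 3)*(q + 1)*(q - 2)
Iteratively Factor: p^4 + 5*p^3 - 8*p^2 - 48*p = (p - 3)*(p^3 + 8*p^2 + 16*p) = p*(p - 3)*(p^2 + 8*p + 16) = p*(p - 3)*(p + 4)*(p + 4)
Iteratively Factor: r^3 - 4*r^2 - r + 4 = (r - 1)*(r^2 - 3*r - 4) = (r - 4)*(r - 1)*(r + 1)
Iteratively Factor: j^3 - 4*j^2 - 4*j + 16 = (j - 2)*(j^2 - 2*j - 8) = (j - 4)*(j - 2)*(j + 2)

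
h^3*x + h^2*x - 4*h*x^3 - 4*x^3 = (h - 2*x)*(h + 2*x)*(h*x + x)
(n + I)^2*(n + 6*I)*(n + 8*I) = n^4 + 16*I*n^3 - 77*n^2 - 110*I*n + 48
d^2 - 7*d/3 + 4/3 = (d - 4/3)*(d - 1)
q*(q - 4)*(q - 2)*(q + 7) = q^4 + q^3 - 34*q^2 + 56*q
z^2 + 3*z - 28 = (z - 4)*(z + 7)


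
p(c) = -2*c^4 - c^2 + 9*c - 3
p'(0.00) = 9.00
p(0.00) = -3.00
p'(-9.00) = 5859.00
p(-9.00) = -13287.00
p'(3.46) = -329.29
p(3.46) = -270.47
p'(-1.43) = 35.25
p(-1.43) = -26.28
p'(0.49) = 7.08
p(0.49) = 1.05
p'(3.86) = -458.82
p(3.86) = -427.16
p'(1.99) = -58.02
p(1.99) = -20.41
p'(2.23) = -84.18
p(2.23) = -37.36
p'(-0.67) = 12.75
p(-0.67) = -9.88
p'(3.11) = -237.86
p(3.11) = -171.78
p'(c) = -8*c^3 - 2*c + 9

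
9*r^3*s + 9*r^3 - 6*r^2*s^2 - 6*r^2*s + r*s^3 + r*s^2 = (-3*r + s)^2*(r*s + r)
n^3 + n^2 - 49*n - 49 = (n - 7)*(n + 1)*(n + 7)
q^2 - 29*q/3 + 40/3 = (q - 8)*(q - 5/3)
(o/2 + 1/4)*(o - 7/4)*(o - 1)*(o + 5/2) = o^4/2 + o^3/8 - 21*o^2/8 + 29*o/32 + 35/32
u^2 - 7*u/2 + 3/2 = (u - 3)*(u - 1/2)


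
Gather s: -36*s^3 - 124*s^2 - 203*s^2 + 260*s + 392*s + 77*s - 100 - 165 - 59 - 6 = -36*s^3 - 327*s^2 + 729*s - 330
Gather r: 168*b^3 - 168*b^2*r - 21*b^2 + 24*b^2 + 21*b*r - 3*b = 168*b^3 + 3*b^2 - 3*b + r*(-168*b^2 + 21*b)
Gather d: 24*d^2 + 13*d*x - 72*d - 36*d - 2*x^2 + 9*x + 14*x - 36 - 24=24*d^2 + d*(13*x - 108) - 2*x^2 + 23*x - 60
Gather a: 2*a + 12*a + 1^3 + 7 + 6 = 14*a + 14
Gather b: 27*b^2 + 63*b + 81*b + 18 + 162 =27*b^2 + 144*b + 180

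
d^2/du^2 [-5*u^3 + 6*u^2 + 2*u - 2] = 12 - 30*u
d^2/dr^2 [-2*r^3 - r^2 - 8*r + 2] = -12*r - 2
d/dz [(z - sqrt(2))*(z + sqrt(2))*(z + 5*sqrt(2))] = 3*z^2 + 10*sqrt(2)*z - 2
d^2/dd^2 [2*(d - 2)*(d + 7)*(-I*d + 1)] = -12*I*d + 4 - 20*I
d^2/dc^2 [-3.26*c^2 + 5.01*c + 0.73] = -6.52000000000000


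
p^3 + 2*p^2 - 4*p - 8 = (p - 2)*(p + 2)^2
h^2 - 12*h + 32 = (h - 8)*(h - 4)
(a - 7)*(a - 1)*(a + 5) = a^3 - 3*a^2 - 33*a + 35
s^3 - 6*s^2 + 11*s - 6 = (s - 3)*(s - 2)*(s - 1)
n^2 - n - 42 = (n - 7)*(n + 6)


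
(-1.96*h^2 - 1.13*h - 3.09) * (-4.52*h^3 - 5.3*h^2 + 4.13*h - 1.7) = 8.8592*h^5 + 15.4956*h^4 + 11.861*h^3 + 15.0421*h^2 - 10.8407*h + 5.253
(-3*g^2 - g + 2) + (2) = -3*g^2 - g + 4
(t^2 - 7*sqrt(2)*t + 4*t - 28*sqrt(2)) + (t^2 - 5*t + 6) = 2*t^2 - 7*sqrt(2)*t - t - 28*sqrt(2) + 6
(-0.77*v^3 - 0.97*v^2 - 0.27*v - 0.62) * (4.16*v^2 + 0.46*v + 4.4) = -3.2032*v^5 - 4.3894*v^4 - 4.9574*v^3 - 6.9714*v^2 - 1.4732*v - 2.728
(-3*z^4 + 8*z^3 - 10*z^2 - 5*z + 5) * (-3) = 9*z^4 - 24*z^3 + 30*z^2 + 15*z - 15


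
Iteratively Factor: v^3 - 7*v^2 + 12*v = (v - 3)*(v^2 - 4*v) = v*(v - 3)*(v - 4)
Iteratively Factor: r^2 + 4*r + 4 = (r + 2)*(r + 2)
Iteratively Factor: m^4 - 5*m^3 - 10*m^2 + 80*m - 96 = (m - 2)*(m^3 - 3*m^2 - 16*m + 48) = (m - 4)*(m - 2)*(m^2 + m - 12) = (m - 4)*(m - 2)*(m + 4)*(m - 3)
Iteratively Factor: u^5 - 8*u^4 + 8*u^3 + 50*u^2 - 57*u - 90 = (u + 2)*(u^4 - 10*u^3 + 28*u^2 - 6*u - 45) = (u - 3)*(u + 2)*(u^3 - 7*u^2 + 7*u + 15) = (u - 3)^2*(u + 2)*(u^2 - 4*u - 5) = (u - 5)*(u - 3)^2*(u + 2)*(u + 1)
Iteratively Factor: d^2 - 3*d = (d)*(d - 3)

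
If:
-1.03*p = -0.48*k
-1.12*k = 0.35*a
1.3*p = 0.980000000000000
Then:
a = -5.18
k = 1.62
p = 0.75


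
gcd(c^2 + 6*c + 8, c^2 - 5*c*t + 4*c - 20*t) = c + 4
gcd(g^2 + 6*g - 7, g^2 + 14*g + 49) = g + 7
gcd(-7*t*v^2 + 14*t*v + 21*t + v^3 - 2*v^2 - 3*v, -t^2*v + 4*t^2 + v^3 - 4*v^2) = 1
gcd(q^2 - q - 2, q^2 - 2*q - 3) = q + 1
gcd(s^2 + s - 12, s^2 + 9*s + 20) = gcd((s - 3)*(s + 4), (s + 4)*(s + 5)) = s + 4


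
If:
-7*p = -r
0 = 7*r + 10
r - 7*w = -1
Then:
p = -10/49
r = -10/7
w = -3/49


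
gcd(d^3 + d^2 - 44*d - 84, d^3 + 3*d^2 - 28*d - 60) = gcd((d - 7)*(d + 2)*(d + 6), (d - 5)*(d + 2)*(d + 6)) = d^2 + 8*d + 12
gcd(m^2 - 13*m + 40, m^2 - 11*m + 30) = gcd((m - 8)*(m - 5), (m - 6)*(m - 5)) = m - 5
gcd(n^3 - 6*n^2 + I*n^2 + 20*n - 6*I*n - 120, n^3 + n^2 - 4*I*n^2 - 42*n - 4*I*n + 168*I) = n^2 + n*(-6 - 4*I) + 24*I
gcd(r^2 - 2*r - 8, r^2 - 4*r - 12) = r + 2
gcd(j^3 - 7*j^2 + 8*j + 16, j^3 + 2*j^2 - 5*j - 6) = j + 1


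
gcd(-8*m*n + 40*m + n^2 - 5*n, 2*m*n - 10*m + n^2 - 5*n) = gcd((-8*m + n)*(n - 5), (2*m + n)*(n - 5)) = n - 5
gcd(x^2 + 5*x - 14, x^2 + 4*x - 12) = x - 2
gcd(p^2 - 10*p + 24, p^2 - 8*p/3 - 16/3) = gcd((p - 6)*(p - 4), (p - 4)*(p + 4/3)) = p - 4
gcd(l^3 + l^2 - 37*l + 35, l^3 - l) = l - 1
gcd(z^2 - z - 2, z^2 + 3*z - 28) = 1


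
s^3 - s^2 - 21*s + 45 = (s - 3)^2*(s + 5)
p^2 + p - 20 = (p - 4)*(p + 5)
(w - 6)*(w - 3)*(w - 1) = w^3 - 10*w^2 + 27*w - 18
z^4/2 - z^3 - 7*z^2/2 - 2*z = z*(z/2 + 1/2)*(z - 4)*(z + 1)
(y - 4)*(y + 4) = y^2 - 16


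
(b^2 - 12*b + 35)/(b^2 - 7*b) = (b - 5)/b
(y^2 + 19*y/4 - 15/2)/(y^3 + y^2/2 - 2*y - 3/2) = (4*y^2 + 19*y - 30)/(2*(2*y^3 + y^2 - 4*y - 3))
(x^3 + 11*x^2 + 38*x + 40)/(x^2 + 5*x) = x + 6 + 8/x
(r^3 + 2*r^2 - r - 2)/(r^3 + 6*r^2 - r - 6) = (r + 2)/(r + 6)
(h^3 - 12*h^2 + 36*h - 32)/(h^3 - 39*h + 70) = (h^2 - 10*h + 16)/(h^2 + 2*h - 35)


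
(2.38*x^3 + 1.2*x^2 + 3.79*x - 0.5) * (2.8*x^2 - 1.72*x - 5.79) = 6.664*x^5 - 0.7336*x^4 - 5.2322*x^3 - 14.8668*x^2 - 21.0841*x + 2.895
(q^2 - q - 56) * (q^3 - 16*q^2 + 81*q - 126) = q^5 - 17*q^4 + 41*q^3 + 689*q^2 - 4410*q + 7056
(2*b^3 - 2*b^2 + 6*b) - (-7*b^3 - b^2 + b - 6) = 9*b^3 - b^2 + 5*b + 6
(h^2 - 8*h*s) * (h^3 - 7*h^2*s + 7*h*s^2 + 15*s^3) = h^5 - 15*h^4*s + 63*h^3*s^2 - 41*h^2*s^3 - 120*h*s^4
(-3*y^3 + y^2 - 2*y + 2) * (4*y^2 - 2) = -12*y^5 + 4*y^4 - 2*y^3 + 6*y^2 + 4*y - 4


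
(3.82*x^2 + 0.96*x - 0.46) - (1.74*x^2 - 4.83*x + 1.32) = 2.08*x^2 + 5.79*x - 1.78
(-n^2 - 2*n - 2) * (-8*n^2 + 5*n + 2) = 8*n^4 + 11*n^3 + 4*n^2 - 14*n - 4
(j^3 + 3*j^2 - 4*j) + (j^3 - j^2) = 2*j^3 + 2*j^2 - 4*j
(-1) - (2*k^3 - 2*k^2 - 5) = -2*k^3 + 2*k^2 + 4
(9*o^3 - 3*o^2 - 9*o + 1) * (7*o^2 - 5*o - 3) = 63*o^5 - 66*o^4 - 75*o^3 + 61*o^2 + 22*o - 3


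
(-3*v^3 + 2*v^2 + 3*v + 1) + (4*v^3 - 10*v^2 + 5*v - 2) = v^3 - 8*v^2 + 8*v - 1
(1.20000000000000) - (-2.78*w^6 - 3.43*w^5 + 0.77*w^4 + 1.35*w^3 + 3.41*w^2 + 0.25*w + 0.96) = 2.78*w^6 + 3.43*w^5 - 0.77*w^4 - 1.35*w^3 - 3.41*w^2 - 0.25*w + 0.24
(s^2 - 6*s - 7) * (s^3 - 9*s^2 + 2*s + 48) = s^5 - 15*s^4 + 49*s^3 + 99*s^2 - 302*s - 336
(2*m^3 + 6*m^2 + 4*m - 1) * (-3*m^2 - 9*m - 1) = -6*m^5 - 36*m^4 - 68*m^3 - 39*m^2 + 5*m + 1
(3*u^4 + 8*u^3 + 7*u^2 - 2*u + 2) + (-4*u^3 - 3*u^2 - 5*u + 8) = 3*u^4 + 4*u^3 + 4*u^2 - 7*u + 10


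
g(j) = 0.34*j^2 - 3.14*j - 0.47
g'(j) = 0.68*j - 3.14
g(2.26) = -5.83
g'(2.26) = -1.60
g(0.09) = -0.75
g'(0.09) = -3.08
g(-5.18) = 24.92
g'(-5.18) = -6.66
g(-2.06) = 7.44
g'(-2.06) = -4.54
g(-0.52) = 1.25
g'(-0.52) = -3.49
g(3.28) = -7.11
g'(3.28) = -0.91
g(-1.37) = 4.47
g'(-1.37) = -4.07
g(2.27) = -5.85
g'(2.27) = -1.60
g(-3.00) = 12.01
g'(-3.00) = -5.18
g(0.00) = -0.47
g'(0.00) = -3.14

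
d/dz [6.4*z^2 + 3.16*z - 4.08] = 12.8*z + 3.16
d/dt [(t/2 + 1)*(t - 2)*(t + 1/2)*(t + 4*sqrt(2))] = 2*t^3 + 3*t^2/4 + 6*sqrt(2)*t^2 - 4*t + 2*sqrt(2)*t - 8*sqrt(2) - 1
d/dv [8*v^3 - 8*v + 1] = 24*v^2 - 8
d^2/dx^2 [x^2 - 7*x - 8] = 2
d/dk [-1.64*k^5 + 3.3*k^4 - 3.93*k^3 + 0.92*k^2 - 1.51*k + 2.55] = -8.2*k^4 + 13.2*k^3 - 11.79*k^2 + 1.84*k - 1.51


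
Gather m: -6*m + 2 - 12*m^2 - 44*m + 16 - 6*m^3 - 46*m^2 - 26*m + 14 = -6*m^3 - 58*m^2 - 76*m + 32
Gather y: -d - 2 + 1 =-d - 1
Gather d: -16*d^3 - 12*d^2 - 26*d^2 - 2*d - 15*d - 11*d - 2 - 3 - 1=-16*d^3 - 38*d^2 - 28*d - 6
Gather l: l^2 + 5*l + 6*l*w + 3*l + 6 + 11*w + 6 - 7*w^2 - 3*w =l^2 + l*(6*w + 8) - 7*w^2 + 8*w + 12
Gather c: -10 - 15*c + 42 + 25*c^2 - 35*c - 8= 25*c^2 - 50*c + 24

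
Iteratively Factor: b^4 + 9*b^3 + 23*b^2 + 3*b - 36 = (b + 4)*(b^3 + 5*b^2 + 3*b - 9) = (b + 3)*(b + 4)*(b^2 + 2*b - 3) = (b - 1)*(b + 3)*(b + 4)*(b + 3)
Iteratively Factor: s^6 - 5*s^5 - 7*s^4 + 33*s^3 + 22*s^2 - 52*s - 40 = (s + 1)*(s^5 - 6*s^4 - s^3 + 34*s^2 - 12*s - 40) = (s - 2)*(s + 1)*(s^4 - 4*s^3 - 9*s^2 + 16*s + 20) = (s - 2)*(s + 1)*(s + 2)*(s^3 - 6*s^2 + 3*s + 10) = (s - 2)^2*(s + 1)*(s + 2)*(s^2 - 4*s - 5) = (s - 5)*(s - 2)^2*(s + 1)*(s + 2)*(s + 1)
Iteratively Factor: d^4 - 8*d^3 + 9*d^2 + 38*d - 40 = (d + 2)*(d^3 - 10*d^2 + 29*d - 20) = (d - 1)*(d + 2)*(d^2 - 9*d + 20) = (d - 4)*(d - 1)*(d + 2)*(d - 5)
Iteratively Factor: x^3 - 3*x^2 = (x - 3)*(x^2) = x*(x - 3)*(x)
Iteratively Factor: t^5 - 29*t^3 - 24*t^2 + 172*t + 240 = (t - 5)*(t^4 + 5*t^3 - 4*t^2 - 44*t - 48) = (t - 5)*(t + 4)*(t^3 + t^2 - 8*t - 12) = (t - 5)*(t + 2)*(t + 4)*(t^2 - t - 6) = (t - 5)*(t - 3)*(t + 2)*(t + 4)*(t + 2)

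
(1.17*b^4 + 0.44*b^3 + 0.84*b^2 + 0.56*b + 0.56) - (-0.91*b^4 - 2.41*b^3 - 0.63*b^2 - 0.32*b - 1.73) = 2.08*b^4 + 2.85*b^3 + 1.47*b^2 + 0.88*b + 2.29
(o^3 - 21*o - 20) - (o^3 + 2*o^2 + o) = -2*o^2 - 22*o - 20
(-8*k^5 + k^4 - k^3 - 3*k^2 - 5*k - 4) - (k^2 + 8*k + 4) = -8*k^5 + k^4 - k^3 - 4*k^2 - 13*k - 8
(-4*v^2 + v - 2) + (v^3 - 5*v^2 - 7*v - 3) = v^3 - 9*v^2 - 6*v - 5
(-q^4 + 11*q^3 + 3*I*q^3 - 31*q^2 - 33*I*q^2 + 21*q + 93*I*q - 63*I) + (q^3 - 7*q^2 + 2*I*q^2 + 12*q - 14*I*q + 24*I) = -q^4 + 12*q^3 + 3*I*q^3 - 38*q^2 - 31*I*q^2 + 33*q + 79*I*q - 39*I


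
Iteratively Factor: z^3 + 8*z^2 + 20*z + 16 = (z + 2)*(z^2 + 6*z + 8) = (z + 2)*(z + 4)*(z + 2)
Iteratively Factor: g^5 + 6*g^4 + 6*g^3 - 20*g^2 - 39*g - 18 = (g + 3)*(g^4 + 3*g^3 - 3*g^2 - 11*g - 6) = (g + 1)*(g + 3)*(g^3 + 2*g^2 - 5*g - 6) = (g + 1)^2*(g + 3)*(g^2 + g - 6) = (g - 2)*(g + 1)^2*(g + 3)*(g + 3)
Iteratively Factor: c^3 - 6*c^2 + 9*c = (c)*(c^2 - 6*c + 9) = c*(c - 3)*(c - 3)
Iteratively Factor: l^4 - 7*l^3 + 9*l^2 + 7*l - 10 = (l - 2)*(l^3 - 5*l^2 - l + 5) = (l - 2)*(l + 1)*(l^2 - 6*l + 5) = (l - 2)*(l - 1)*(l + 1)*(l - 5)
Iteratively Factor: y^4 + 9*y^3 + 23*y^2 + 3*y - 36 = (y + 3)*(y^3 + 6*y^2 + 5*y - 12) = (y - 1)*(y + 3)*(y^2 + 7*y + 12) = (y - 1)*(y + 3)*(y + 4)*(y + 3)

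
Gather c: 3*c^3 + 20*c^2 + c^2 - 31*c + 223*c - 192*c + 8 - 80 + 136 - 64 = 3*c^3 + 21*c^2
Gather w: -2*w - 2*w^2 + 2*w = -2*w^2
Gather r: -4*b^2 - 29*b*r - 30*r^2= -4*b^2 - 29*b*r - 30*r^2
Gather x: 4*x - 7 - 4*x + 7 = 0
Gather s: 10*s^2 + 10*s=10*s^2 + 10*s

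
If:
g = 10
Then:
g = 10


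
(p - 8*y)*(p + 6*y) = p^2 - 2*p*y - 48*y^2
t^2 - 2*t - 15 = (t - 5)*(t + 3)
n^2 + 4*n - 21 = (n - 3)*(n + 7)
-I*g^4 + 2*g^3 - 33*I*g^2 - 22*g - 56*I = (g - 4*I)*(g - 2*I)*(g + 7*I)*(-I*g + 1)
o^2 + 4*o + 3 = (o + 1)*(o + 3)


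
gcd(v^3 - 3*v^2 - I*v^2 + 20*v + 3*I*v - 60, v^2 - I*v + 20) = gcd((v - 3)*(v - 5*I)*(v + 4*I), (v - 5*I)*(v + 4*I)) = v^2 - I*v + 20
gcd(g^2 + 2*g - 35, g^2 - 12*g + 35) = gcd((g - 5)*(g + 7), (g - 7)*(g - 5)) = g - 5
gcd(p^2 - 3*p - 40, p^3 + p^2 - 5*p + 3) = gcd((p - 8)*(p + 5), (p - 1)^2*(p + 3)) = 1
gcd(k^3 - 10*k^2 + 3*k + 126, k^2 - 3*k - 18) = k^2 - 3*k - 18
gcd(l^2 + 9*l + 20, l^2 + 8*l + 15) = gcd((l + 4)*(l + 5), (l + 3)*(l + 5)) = l + 5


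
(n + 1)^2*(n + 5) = n^3 + 7*n^2 + 11*n + 5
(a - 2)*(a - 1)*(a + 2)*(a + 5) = a^4 + 4*a^3 - 9*a^2 - 16*a + 20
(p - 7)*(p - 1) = p^2 - 8*p + 7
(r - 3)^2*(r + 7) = r^3 + r^2 - 33*r + 63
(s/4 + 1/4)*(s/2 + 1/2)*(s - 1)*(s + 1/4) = s^4/8 + 5*s^3/32 - 3*s^2/32 - 5*s/32 - 1/32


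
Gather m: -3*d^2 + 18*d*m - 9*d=-3*d^2 + 18*d*m - 9*d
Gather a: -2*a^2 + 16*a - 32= -2*a^2 + 16*a - 32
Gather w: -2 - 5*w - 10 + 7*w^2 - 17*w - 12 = 7*w^2 - 22*w - 24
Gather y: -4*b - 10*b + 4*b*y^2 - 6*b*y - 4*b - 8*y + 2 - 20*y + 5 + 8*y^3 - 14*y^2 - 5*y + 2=-18*b + 8*y^3 + y^2*(4*b - 14) + y*(-6*b - 33) + 9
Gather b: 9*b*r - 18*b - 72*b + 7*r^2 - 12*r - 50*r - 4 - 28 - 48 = b*(9*r - 90) + 7*r^2 - 62*r - 80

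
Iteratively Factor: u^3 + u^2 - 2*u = (u - 1)*(u^2 + 2*u) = (u - 1)*(u + 2)*(u)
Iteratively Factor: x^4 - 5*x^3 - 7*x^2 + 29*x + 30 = (x - 5)*(x^3 - 7*x - 6) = (x - 5)*(x - 3)*(x^2 + 3*x + 2) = (x - 5)*(x - 3)*(x + 2)*(x + 1)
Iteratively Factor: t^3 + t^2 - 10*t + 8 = (t - 2)*(t^2 + 3*t - 4) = (t - 2)*(t + 4)*(t - 1)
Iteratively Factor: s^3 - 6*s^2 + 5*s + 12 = (s - 3)*(s^2 - 3*s - 4) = (s - 4)*(s - 3)*(s + 1)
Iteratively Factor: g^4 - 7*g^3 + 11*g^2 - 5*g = (g - 1)*(g^3 - 6*g^2 + 5*g) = (g - 1)^2*(g^2 - 5*g) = (g - 5)*(g - 1)^2*(g)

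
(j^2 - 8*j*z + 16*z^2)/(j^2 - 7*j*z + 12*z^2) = (-j + 4*z)/(-j + 3*z)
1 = 1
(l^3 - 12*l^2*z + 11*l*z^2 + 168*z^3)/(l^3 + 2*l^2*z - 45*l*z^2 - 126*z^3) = (l - 8*z)/(l + 6*z)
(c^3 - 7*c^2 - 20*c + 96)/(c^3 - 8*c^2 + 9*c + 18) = (c^2 - 4*c - 32)/(c^2 - 5*c - 6)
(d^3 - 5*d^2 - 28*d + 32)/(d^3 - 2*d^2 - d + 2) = (d^2 - 4*d - 32)/(d^2 - d - 2)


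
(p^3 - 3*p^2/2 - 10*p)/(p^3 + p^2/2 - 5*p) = (p - 4)/(p - 2)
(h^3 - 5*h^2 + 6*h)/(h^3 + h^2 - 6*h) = (h - 3)/(h + 3)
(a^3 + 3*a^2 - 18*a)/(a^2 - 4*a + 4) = a*(a^2 + 3*a - 18)/(a^2 - 4*a + 4)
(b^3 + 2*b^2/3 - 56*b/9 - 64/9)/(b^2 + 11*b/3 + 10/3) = (9*b^2 - 12*b - 32)/(3*(3*b + 5))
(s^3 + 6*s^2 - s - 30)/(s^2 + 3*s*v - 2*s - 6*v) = (s^2 + 8*s + 15)/(s + 3*v)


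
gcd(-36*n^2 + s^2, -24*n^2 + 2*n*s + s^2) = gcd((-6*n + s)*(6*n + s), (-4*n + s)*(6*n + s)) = 6*n + s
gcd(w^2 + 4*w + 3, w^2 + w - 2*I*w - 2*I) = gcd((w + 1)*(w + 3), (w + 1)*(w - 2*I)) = w + 1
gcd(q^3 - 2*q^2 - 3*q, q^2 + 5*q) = q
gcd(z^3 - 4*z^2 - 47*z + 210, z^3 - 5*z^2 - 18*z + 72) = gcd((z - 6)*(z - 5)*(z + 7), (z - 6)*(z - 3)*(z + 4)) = z - 6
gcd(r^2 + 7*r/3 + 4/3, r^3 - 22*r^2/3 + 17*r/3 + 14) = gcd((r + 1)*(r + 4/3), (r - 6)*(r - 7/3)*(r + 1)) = r + 1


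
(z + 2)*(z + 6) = z^2 + 8*z + 12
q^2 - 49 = (q - 7)*(q + 7)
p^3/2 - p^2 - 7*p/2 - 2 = (p/2 + 1/2)*(p - 4)*(p + 1)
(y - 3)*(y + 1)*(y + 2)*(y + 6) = y^4 + 6*y^3 - 7*y^2 - 48*y - 36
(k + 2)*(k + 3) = k^2 + 5*k + 6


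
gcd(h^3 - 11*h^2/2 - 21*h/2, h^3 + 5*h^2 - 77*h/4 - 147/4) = h + 3/2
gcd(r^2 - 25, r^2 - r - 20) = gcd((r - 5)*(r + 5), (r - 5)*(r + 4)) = r - 5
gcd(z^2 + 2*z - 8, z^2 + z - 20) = 1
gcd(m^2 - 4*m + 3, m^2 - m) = m - 1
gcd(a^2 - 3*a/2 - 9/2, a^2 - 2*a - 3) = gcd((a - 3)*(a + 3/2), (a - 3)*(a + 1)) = a - 3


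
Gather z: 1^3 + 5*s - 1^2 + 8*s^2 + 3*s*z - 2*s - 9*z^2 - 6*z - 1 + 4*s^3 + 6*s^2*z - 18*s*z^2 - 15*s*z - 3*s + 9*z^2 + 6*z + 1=4*s^3 + 8*s^2 - 18*s*z^2 + z*(6*s^2 - 12*s)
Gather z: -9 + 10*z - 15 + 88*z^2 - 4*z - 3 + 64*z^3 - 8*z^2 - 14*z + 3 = 64*z^3 + 80*z^2 - 8*z - 24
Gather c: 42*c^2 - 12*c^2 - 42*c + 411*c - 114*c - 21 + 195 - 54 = 30*c^2 + 255*c + 120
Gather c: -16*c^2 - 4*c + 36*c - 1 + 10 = -16*c^2 + 32*c + 9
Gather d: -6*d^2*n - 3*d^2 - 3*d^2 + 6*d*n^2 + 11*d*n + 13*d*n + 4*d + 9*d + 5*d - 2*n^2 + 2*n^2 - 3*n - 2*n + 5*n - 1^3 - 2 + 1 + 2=d^2*(-6*n - 6) + d*(6*n^2 + 24*n + 18)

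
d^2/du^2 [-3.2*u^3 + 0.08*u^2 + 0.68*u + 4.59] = 0.16 - 19.2*u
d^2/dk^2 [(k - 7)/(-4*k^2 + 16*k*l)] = (k*(k - 4*l)*(3*k - 4*l - 7) - 4*(k - 7)*(k - 2*l)^2)/(2*k^3*(k - 4*l)^3)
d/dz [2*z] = 2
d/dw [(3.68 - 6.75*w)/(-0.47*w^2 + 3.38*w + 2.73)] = (-3.1725*w^2 + 3.4592*w - 30.8659)/(0.2209*w^4 - 3.1772*w^3 + 8.8582*w^2 + 18.4548*w + 7.4529)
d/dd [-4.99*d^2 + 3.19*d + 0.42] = 3.19 - 9.98*d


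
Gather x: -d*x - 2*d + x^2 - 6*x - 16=-2*d + x^2 + x*(-d - 6) - 16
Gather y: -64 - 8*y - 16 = -8*y - 80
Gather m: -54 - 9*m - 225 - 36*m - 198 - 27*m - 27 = -72*m - 504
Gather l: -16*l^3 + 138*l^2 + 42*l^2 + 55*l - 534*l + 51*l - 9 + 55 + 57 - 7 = -16*l^3 + 180*l^2 - 428*l + 96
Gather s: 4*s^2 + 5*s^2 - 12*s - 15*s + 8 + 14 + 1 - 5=9*s^2 - 27*s + 18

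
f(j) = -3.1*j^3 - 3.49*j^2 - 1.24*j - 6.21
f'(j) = -9.3*j^2 - 6.98*j - 1.24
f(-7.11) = 940.40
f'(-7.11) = -421.75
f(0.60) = -8.88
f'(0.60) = -8.78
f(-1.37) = -3.09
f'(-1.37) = -9.13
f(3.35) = -166.08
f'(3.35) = -128.99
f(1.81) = -38.27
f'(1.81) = -44.34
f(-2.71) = 33.22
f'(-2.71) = -50.62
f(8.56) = -2216.94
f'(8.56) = -742.43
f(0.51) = -8.16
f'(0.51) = -7.22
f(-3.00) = 49.80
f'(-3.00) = -64.00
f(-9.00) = 1982.16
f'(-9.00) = -691.72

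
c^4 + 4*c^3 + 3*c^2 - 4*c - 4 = (c - 1)*(c + 1)*(c + 2)^2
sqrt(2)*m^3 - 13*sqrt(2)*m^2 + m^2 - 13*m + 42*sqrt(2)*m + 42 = (m - 7)*(m - 6)*(sqrt(2)*m + 1)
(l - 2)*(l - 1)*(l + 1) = l^3 - 2*l^2 - l + 2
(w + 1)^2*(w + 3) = w^3 + 5*w^2 + 7*w + 3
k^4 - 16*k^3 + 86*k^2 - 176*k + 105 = (k - 7)*(k - 5)*(k - 3)*(k - 1)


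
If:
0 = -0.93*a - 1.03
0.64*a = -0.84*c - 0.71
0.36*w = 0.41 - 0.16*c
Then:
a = -1.11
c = -0.00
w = 1.14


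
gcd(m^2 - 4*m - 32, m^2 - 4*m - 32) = m^2 - 4*m - 32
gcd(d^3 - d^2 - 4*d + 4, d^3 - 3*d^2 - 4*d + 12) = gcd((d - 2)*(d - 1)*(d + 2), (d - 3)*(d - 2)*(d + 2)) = d^2 - 4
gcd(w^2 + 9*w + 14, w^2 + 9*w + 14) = w^2 + 9*w + 14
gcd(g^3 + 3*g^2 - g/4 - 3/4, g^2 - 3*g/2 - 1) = g + 1/2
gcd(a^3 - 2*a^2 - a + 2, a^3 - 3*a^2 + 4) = a^2 - a - 2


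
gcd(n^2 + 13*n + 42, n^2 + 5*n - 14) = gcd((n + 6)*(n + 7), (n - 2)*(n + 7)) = n + 7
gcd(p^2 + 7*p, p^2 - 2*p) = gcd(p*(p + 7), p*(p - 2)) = p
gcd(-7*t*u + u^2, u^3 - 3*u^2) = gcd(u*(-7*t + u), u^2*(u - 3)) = u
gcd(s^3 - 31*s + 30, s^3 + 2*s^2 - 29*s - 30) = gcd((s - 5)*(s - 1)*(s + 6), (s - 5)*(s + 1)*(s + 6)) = s^2 + s - 30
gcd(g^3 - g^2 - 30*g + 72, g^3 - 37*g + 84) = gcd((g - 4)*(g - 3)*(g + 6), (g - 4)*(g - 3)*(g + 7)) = g^2 - 7*g + 12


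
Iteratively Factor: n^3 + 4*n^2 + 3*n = (n + 1)*(n^2 + 3*n) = (n + 1)*(n + 3)*(n)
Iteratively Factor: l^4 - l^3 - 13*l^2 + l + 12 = (l - 1)*(l^3 - 13*l - 12) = (l - 1)*(l + 1)*(l^2 - l - 12) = (l - 4)*(l - 1)*(l + 1)*(l + 3)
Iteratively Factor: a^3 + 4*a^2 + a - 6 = (a + 2)*(a^2 + 2*a - 3) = (a - 1)*(a + 2)*(a + 3)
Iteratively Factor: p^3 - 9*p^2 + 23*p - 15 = (p - 3)*(p^2 - 6*p + 5) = (p - 3)*(p - 1)*(p - 5)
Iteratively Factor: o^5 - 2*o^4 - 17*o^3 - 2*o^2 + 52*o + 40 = (o + 2)*(o^4 - 4*o^3 - 9*o^2 + 16*o + 20) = (o + 2)^2*(o^3 - 6*o^2 + 3*o + 10) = (o + 1)*(o + 2)^2*(o^2 - 7*o + 10) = (o - 5)*(o + 1)*(o + 2)^2*(o - 2)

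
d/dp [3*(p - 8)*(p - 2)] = 6*p - 30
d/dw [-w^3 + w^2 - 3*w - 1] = -3*w^2 + 2*w - 3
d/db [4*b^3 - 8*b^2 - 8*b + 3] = 12*b^2 - 16*b - 8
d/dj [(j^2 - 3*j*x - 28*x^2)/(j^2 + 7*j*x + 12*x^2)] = 10*x/(j^2 + 6*j*x + 9*x^2)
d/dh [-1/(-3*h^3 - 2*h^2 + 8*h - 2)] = (-9*h^2 - 4*h + 8)/(3*h^3 + 2*h^2 - 8*h + 2)^2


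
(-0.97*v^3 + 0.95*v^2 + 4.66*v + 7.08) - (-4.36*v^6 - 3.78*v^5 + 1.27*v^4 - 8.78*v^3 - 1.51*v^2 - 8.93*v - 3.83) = 4.36*v^6 + 3.78*v^5 - 1.27*v^4 + 7.81*v^3 + 2.46*v^2 + 13.59*v + 10.91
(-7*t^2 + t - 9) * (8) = -56*t^2 + 8*t - 72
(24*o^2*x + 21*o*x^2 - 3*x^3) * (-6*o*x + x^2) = -144*o^3*x^2 - 102*o^2*x^3 + 39*o*x^4 - 3*x^5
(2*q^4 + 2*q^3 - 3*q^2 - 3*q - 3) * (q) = 2*q^5 + 2*q^4 - 3*q^3 - 3*q^2 - 3*q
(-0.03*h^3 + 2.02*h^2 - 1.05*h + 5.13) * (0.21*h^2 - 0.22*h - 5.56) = -0.0063*h^5 + 0.4308*h^4 - 0.4981*h^3 - 9.9229*h^2 + 4.7094*h - 28.5228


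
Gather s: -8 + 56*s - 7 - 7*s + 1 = 49*s - 14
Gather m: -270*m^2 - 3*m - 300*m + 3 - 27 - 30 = -270*m^2 - 303*m - 54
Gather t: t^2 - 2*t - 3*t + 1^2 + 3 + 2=t^2 - 5*t + 6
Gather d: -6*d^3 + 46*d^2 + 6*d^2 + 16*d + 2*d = -6*d^3 + 52*d^2 + 18*d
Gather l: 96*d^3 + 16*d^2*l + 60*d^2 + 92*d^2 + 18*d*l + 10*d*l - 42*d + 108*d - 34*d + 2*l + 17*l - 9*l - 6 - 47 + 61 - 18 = 96*d^3 + 152*d^2 + 32*d + l*(16*d^2 + 28*d + 10) - 10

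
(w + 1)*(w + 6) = w^2 + 7*w + 6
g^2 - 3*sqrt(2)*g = g*(g - 3*sqrt(2))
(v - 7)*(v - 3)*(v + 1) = v^3 - 9*v^2 + 11*v + 21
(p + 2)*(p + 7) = p^2 + 9*p + 14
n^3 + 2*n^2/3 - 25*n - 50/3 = (n - 5)*(n + 2/3)*(n + 5)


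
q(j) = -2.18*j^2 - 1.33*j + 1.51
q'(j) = -4.36*j - 1.33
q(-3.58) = -21.67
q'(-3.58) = 14.28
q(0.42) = 0.57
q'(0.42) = -3.16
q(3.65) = -32.39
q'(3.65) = -17.24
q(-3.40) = -19.17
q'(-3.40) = 13.49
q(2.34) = -13.54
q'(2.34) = -11.53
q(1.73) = -7.32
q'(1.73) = -8.87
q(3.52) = -30.18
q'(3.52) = -16.68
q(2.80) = -19.31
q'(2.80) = -13.54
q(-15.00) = -469.04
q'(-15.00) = 64.07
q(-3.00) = -14.12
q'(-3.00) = 11.75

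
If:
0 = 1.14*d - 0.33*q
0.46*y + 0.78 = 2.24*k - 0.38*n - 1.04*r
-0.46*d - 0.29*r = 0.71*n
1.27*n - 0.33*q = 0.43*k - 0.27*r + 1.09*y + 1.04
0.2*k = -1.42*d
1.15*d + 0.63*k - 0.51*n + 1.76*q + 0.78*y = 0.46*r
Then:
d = 0.04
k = -0.31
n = 0.52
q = 0.15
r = -1.34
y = -0.60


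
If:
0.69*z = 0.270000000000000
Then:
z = 0.39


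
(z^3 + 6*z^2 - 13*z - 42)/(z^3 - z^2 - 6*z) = (z + 7)/z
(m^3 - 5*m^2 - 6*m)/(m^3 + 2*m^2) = (m^2 - 5*m - 6)/(m*(m + 2))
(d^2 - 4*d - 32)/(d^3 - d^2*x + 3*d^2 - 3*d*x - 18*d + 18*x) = (d^2 - 4*d - 32)/(d^3 - d^2*x + 3*d^2 - 3*d*x - 18*d + 18*x)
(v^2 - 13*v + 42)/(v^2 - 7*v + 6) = (v - 7)/(v - 1)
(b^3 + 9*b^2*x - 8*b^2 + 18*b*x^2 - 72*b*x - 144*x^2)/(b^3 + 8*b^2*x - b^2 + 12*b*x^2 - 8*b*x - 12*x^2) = (b^2 + 3*b*x - 8*b - 24*x)/(b^2 + 2*b*x - b - 2*x)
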